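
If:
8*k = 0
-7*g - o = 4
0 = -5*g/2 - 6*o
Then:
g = -48/79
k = 0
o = 20/79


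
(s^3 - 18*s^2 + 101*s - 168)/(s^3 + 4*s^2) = (s^3 - 18*s^2 + 101*s - 168)/(s^2*(s + 4))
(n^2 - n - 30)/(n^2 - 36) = (n + 5)/(n + 6)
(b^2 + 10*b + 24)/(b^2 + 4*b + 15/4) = 4*(b^2 + 10*b + 24)/(4*b^2 + 16*b + 15)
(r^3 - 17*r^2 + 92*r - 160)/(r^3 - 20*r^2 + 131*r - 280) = (r - 4)/(r - 7)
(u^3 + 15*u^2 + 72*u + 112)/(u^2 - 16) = (u^2 + 11*u + 28)/(u - 4)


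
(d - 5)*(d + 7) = d^2 + 2*d - 35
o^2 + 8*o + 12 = (o + 2)*(o + 6)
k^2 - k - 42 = (k - 7)*(k + 6)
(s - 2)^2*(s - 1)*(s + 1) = s^4 - 4*s^3 + 3*s^2 + 4*s - 4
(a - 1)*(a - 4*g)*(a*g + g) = a^3*g - 4*a^2*g^2 - a*g + 4*g^2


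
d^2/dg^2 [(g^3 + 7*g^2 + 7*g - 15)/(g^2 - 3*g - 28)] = 10*(13*g^3 + 159*g^2 + 615*g + 869)/(g^6 - 9*g^5 - 57*g^4 + 477*g^3 + 1596*g^2 - 7056*g - 21952)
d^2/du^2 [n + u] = 0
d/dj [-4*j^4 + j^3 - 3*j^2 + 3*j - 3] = -16*j^3 + 3*j^2 - 6*j + 3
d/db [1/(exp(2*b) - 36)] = -2*exp(2*b)/(exp(2*b) - 36)^2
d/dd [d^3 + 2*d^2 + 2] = d*(3*d + 4)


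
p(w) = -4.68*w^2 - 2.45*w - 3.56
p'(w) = -9.36*w - 2.45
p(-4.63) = -92.54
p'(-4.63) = 40.89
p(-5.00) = -108.31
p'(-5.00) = 44.35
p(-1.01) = -5.86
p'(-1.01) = 7.00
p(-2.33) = -23.26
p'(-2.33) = 19.36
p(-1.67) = -12.52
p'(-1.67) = 13.18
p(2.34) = -34.92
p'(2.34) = -24.35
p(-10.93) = -535.88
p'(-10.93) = 99.85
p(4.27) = -99.35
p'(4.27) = -42.42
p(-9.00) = -360.59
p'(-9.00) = 81.79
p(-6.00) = -157.34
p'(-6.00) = 53.71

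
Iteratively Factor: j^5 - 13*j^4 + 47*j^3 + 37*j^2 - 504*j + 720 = (j + 3)*(j^4 - 16*j^3 + 95*j^2 - 248*j + 240) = (j - 5)*(j + 3)*(j^3 - 11*j^2 + 40*j - 48) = (j - 5)*(j - 3)*(j + 3)*(j^2 - 8*j + 16) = (j - 5)*(j - 4)*(j - 3)*(j + 3)*(j - 4)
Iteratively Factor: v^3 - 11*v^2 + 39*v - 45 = (v - 3)*(v^2 - 8*v + 15) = (v - 5)*(v - 3)*(v - 3)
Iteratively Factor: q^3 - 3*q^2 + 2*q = (q)*(q^2 - 3*q + 2) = q*(q - 2)*(q - 1)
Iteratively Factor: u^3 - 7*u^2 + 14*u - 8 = (u - 2)*(u^2 - 5*u + 4) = (u - 2)*(u - 1)*(u - 4)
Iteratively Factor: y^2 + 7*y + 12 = (y + 4)*(y + 3)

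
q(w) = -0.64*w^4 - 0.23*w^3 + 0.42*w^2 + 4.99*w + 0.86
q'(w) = -2.56*w^3 - 0.69*w^2 + 0.84*w + 4.99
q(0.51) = 3.44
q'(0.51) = 4.90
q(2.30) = -6.15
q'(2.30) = -27.88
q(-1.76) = -11.51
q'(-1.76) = 15.33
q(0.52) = 3.49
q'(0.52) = 4.88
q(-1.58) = -9.06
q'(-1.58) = 12.04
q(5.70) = -675.23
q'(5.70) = -486.73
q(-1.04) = -4.37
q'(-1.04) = 6.25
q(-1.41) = -7.23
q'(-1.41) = 9.61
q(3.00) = -38.44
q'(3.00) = -67.82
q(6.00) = -833.20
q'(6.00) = -567.77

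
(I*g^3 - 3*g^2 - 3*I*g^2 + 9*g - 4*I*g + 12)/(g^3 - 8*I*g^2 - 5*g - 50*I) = (I*g^3 - 3*g^2*(1 + I) + g*(9 - 4*I) + 12)/(g^3 - 8*I*g^2 - 5*g - 50*I)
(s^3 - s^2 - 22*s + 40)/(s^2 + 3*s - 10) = s - 4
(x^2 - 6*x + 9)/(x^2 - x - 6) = (x - 3)/(x + 2)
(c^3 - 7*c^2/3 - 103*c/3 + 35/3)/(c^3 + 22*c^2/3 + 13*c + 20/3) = (3*c^2 - 22*c + 7)/(3*c^2 + 7*c + 4)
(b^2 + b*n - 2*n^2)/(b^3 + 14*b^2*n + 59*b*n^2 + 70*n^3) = (b - n)/(b^2 + 12*b*n + 35*n^2)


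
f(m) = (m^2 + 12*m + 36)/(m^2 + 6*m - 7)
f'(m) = (-2*m - 6)*(m^2 + 12*m + 36)/(m^2 + 6*m - 7)^2 + (2*m + 12)/(m^2 + 6*m - 7)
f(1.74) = 9.26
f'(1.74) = -11.18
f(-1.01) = -2.07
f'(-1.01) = -1.51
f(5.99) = 2.22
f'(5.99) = -0.25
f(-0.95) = -2.16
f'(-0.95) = -1.61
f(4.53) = 2.72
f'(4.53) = -0.49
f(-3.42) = -0.42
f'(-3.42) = -0.30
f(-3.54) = -0.39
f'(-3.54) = -0.29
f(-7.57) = 0.50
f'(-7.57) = 0.30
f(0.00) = -5.14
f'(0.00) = -6.12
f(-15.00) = 0.63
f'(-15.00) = -0.02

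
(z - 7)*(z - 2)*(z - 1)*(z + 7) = z^4 - 3*z^3 - 47*z^2 + 147*z - 98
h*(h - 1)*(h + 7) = h^3 + 6*h^2 - 7*h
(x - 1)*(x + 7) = x^2 + 6*x - 7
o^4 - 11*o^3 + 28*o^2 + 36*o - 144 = (o - 6)*(o - 4)*(o - 3)*(o + 2)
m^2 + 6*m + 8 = (m + 2)*(m + 4)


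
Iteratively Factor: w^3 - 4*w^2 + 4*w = (w - 2)*(w^2 - 2*w) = (w - 2)^2*(w)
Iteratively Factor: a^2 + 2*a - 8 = (a - 2)*(a + 4)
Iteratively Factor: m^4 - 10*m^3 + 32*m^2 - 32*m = (m - 4)*(m^3 - 6*m^2 + 8*m) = (m - 4)^2*(m^2 - 2*m) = m*(m - 4)^2*(m - 2)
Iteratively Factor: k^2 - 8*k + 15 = (k - 5)*(k - 3)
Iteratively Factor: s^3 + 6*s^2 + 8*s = (s + 2)*(s^2 + 4*s) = (s + 2)*(s + 4)*(s)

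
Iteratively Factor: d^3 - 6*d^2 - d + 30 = (d - 5)*(d^2 - d - 6) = (d - 5)*(d - 3)*(d + 2)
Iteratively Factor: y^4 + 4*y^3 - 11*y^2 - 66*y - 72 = (y + 2)*(y^3 + 2*y^2 - 15*y - 36) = (y + 2)*(y + 3)*(y^2 - y - 12) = (y - 4)*(y + 2)*(y + 3)*(y + 3)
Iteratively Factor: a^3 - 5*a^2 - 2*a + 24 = (a - 4)*(a^2 - a - 6) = (a - 4)*(a + 2)*(a - 3)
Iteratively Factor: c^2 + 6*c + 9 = (c + 3)*(c + 3)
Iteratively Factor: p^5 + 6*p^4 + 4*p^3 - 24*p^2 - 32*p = (p + 2)*(p^4 + 4*p^3 - 4*p^2 - 16*p) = p*(p + 2)*(p^3 + 4*p^2 - 4*p - 16) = p*(p - 2)*(p + 2)*(p^2 + 6*p + 8) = p*(p - 2)*(p + 2)*(p + 4)*(p + 2)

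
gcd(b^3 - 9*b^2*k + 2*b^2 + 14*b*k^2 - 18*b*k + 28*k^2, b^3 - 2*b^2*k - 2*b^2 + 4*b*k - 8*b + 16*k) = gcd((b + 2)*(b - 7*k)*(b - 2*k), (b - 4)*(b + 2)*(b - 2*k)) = b^2 - 2*b*k + 2*b - 4*k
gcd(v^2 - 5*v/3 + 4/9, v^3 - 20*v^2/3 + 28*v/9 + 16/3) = v - 4/3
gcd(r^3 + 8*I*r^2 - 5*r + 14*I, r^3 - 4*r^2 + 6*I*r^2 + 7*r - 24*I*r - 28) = r^2 + 6*I*r + 7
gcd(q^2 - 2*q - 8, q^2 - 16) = q - 4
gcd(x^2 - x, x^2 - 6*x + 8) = 1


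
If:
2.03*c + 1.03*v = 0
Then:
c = -0.507389162561576*v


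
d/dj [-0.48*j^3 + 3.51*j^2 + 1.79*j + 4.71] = -1.44*j^2 + 7.02*j + 1.79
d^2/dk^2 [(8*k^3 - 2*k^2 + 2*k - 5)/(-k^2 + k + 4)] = 2*(-40*k^3 - 57*k^2 - 423*k + 65)/(k^6 - 3*k^5 - 9*k^4 + 23*k^3 + 36*k^2 - 48*k - 64)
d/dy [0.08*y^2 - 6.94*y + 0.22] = 0.16*y - 6.94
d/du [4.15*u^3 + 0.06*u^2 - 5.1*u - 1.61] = 12.45*u^2 + 0.12*u - 5.1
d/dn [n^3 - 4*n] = 3*n^2 - 4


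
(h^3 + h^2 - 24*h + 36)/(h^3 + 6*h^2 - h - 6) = (h^2 - 5*h + 6)/(h^2 - 1)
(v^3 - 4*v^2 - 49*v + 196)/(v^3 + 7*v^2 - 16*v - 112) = (v - 7)/(v + 4)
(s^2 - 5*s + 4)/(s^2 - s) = (s - 4)/s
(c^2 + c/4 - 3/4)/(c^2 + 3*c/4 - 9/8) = 2*(c + 1)/(2*c + 3)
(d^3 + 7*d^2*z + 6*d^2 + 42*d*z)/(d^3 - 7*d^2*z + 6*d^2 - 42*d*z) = (-d - 7*z)/(-d + 7*z)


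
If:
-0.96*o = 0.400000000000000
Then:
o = -0.42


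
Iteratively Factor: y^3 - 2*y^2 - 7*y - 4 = (y + 1)*(y^2 - 3*y - 4) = (y - 4)*(y + 1)*(y + 1)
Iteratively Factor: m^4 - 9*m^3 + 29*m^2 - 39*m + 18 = (m - 3)*(m^3 - 6*m^2 + 11*m - 6) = (m - 3)*(m - 2)*(m^2 - 4*m + 3) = (m - 3)*(m - 2)*(m - 1)*(m - 3)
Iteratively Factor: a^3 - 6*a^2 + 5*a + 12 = (a - 4)*(a^2 - 2*a - 3) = (a - 4)*(a + 1)*(a - 3)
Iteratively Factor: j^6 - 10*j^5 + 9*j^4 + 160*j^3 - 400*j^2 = (j - 4)*(j^5 - 6*j^4 - 15*j^3 + 100*j^2) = (j - 4)*(j + 4)*(j^4 - 10*j^3 + 25*j^2) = j*(j - 4)*(j + 4)*(j^3 - 10*j^2 + 25*j) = j*(j - 5)*(j - 4)*(j + 4)*(j^2 - 5*j) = j*(j - 5)^2*(j - 4)*(j + 4)*(j)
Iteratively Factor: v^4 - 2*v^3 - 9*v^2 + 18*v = (v - 3)*(v^3 + v^2 - 6*v) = v*(v - 3)*(v^2 + v - 6) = v*(v - 3)*(v - 2)*(v + 3)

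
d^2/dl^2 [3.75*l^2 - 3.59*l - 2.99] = 7.50000000000000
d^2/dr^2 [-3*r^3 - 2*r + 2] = -18*r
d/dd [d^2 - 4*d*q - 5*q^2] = 2*d - 4*q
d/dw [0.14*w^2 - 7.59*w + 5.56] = 0.28*w - 7.59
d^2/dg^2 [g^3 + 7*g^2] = 6*g + 14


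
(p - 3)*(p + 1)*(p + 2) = p^3 - 7*p - 6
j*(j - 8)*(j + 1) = j^3 - 7*j^2 - 8*j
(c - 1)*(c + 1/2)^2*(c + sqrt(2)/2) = c^4 + sqrt(2)*c^3/2 - 3*c^2/4 - 3*sqrt(2)*c/8 - c/4 - sqrt(2)/8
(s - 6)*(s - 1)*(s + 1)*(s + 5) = s^4 - s^3 - 31*s^2 + s + 30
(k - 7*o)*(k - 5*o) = k^2 - 12*k*o + 35*o^2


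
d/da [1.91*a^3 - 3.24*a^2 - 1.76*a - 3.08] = 5.73*a^2 - 6.48*a - 1.76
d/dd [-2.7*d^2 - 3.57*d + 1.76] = -5.4*d - 3.57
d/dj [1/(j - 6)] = -1/(j - 6)^2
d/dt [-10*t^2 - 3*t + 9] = -20*t - 3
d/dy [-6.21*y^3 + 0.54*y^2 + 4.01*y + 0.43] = -18.63*y^2 + 1.08*y + 4.01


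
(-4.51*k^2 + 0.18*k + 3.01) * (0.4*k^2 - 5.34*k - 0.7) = -1.804*k^4 + 24.1554*k^3 + 3.3998*k^2 - 16.1994*k - 2.107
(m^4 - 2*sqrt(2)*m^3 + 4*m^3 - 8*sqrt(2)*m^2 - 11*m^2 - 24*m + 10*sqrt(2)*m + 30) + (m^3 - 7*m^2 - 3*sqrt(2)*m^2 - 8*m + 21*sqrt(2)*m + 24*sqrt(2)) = m^4 - 2*sqrt(2)*m^3 + 5*m^3 - 18*m^2 - 11*sqrt(2)*m^2 - 32*m + 31*sqrt(2)*m + 30 + 24*sqrt(2)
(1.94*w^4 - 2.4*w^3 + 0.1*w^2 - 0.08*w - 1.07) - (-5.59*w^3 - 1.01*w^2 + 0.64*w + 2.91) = 1.94*w^4 + 3.19*w^3 + 1.11*w^2 - 0.72*w - 3.98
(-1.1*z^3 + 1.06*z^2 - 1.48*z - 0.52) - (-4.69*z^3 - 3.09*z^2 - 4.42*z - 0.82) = 3.59*z^3 + 4.15*z^2 + 2.94*z + 0.3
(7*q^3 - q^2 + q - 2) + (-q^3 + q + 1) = 6*q^3 - q^2 + 2*q - 1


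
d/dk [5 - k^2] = -2*k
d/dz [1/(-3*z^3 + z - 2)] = (9*z^2 - 1)/(3*z^3 - z + 2)^2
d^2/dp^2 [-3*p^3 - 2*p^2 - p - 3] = -18*p - 4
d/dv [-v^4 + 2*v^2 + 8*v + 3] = -4*v^3 + 4*v + 8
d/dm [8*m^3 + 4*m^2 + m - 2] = 24*m^2 + 8*m + 1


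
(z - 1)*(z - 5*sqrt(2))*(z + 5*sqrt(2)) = z^3 - z^2 - 50*z + 50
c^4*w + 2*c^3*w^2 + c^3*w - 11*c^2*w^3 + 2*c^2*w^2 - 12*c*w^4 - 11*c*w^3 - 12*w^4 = (c - 3*w)*(c + w)*(c + 4*w)*(c*w + w)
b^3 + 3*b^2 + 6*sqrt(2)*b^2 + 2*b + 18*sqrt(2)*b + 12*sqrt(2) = (b + 1)*(b + 2)*(b + 6*sqrt(2))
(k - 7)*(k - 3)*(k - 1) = k^3 - 11*k^2 + 31*k - 21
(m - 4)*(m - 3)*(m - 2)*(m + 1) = m^4 - 8*m^3 + 17*m^2 + 2*m - 24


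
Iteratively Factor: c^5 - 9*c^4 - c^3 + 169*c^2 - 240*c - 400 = (c + 4)*(c^4 - 13*c^3 + 51*c^2 - 35*c - 100) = (c + 1)*(c + 4)*(c^3 - 14*c^2 + 65*c - 100) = (c - 4)*(c + 1)*(c + 4)*(c^2 - 10*c + 25) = (c - 5)*(c - 4)*(c + 1)*(c + 4)*(c - 5)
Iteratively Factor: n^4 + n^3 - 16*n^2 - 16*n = (n + 1)*(n^3 - 16*n) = n*(n + 1)*(n^2 - 16) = n*(n - 4)*(n + 1)*(n + 4)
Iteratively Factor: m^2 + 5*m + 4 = (m + 1)*(m + 4)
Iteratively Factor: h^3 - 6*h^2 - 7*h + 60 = (h - 4)*(h^2 - 2*h - 15) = (h - 5)*(h - 4)*(h + 3)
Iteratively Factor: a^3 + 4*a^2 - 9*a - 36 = (a - 3)*(a^2 + 7*a + 12) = (a - 3)*(a + 3)*(a + 4)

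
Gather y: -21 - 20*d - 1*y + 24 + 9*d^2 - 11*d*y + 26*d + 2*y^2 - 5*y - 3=9*d^2 + 6*d + 2*y^2 + y*(-11*d - 6)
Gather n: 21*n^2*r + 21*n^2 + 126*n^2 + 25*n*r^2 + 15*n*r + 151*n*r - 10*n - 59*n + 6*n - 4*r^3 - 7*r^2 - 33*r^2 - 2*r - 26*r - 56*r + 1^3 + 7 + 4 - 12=n^2*(21*r + 147) + n*(25*r^2 + 166*r - 63) - 4*r^3 - 40*r^2 - 84*r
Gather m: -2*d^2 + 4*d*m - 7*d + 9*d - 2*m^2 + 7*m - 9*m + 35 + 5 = -2*d^2 + 2*d - 2*m^2 + m*(4*d - 2) + 40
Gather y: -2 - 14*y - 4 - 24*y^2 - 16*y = -24*y^2 - 30*y - 6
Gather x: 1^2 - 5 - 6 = -10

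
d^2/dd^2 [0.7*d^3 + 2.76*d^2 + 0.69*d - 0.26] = 4.2*d + 5.52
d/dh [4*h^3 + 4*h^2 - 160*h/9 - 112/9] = 12*h^2 + 8*h - 160/9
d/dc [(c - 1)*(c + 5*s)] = 2*c + 5*s - 1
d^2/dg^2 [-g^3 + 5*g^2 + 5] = 10 - 6*g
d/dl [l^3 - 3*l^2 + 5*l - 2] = 3*l^2 - 6*l + 5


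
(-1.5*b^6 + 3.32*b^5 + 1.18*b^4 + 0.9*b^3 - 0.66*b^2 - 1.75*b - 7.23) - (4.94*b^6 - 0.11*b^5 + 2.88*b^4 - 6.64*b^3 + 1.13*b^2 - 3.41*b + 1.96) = -6.44*b^6 + 3.43*b^5 - 1.7*b^4 + 7.54*b^3 - 1.79*b^2 + 1.66*b - 9.19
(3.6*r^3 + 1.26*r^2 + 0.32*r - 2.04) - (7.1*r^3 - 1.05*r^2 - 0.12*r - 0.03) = -3.5*r^3 + 2.31*r^2 + 0.44*r - 2.01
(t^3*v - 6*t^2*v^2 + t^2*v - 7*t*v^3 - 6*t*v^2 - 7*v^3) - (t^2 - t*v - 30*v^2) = t^3*v - 6*t^2*v^2 + t^2*v - t^2 - 7*t*v^3 - 6*t*v^2 + t*v - 7*v^3 + 30*v^2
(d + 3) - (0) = d + 3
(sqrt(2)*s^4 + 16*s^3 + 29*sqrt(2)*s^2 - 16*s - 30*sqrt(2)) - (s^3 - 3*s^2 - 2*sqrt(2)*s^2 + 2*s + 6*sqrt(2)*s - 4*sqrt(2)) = sqrt(2)*s^4 + 15*s^3 + 3*s^2 + 31*sqrt(2)*s^2 - 18*s - 6*sqrt(2)*s - 26*sqrt(2)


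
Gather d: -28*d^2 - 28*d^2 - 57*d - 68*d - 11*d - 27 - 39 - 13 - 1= -56*d^2 - 136*d - 80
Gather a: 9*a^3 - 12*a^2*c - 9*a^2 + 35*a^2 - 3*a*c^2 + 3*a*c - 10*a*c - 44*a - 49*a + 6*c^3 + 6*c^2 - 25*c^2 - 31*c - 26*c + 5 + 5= 9*a^3 + a^2*(26 - 12*c) + a*(-3*c^2 - 7*c - 93) + 6*c^3 - 19*c^2 - 57*c + 10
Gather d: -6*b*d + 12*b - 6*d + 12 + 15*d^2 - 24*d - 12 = 12*b + 15*d^2 + d*(-6*b - 30)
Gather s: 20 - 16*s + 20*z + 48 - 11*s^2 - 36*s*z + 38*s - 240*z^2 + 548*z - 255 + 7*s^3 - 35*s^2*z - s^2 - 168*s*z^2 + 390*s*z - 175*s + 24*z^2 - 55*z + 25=7*s^3 + s^2*(-35*z - 12) + s*(-168*z^2 + 354*z - 153) - 216*z^2 + 513*z - 162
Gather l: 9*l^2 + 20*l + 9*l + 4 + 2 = 9*l^2 + 29*l + 6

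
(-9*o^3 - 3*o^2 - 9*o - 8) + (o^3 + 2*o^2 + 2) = -8*o^3 - o^2 - 9*o - 6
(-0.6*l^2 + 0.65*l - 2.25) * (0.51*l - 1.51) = -0.306*l^3 + 1.2375*l^2 - 2.129*l + 3.3975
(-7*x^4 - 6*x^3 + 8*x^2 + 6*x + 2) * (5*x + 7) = -35*x^5 - 79*x^4 - 2*x^3 + 86*x^2 + 52*x + 14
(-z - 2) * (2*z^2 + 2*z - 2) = -2*z^3 - 6*z^2 - 2*z + 4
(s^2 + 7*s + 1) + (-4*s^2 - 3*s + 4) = -3*s^2 + 4*s + 5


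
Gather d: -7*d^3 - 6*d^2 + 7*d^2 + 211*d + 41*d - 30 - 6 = -7*d^3 + d^2 + 252*d - 36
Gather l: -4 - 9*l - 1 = -9*l - 5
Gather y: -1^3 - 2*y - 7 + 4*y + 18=2*y + 10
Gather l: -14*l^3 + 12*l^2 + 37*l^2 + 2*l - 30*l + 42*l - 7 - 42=-14*l^3 + 49*l^2 + 14*l - 49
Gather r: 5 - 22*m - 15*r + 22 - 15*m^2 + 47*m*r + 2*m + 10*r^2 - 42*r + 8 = -15*m^2 - 20*m + 10*r^2 + r*(47*m - 57) + 35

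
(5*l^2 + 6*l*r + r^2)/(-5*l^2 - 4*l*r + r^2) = (5*l + r)/(-5*l + r)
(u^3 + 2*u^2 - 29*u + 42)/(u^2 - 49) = (u^2 - 5*u + 6)/(u - 7)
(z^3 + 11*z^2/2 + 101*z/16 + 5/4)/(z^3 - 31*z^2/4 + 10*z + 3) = (z^2 + 21*z/4 + 5)/(z^2 - 8*z + 12)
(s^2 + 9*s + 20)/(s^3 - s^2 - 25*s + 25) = (s + 4)/(s^2 - 6*s + 5)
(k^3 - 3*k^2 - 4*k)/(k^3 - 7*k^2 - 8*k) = (k - 4)/(k - 8)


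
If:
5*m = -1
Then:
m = -1/5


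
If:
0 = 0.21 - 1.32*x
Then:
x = 0.16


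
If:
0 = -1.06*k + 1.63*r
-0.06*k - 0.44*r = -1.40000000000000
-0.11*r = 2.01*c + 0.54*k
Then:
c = -1.23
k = 4.04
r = 2.63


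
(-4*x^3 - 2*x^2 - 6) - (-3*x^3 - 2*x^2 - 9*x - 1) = -x^3 + 9*x - 5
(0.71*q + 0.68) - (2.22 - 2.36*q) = 3.07*q - 1.54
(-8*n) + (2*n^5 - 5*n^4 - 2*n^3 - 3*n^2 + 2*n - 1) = 2*n^5 - 5*n^4 - 2*n^3 - 3*n^2 - 6*n - 1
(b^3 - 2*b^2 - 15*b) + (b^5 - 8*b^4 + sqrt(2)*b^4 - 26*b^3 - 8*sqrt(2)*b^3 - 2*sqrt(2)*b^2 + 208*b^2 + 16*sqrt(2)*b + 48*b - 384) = b^5 - 8*b^4 + sqrt(2)*b^4 - 25*b^3 - 8*sqrt(2)*b^3 - 2*sqrt(2)*b^2 + 206*b^2 + 16*sqrt(2)*b + 33*b - 384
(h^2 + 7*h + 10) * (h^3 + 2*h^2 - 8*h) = h^5 + 9*h^4 + 16*h^3 - 36*h^2 - 80*h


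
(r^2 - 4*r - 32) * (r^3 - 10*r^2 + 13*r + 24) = r^5 - 14*r^4 + 21*r^3 + 292*r^2 - 512*r - 768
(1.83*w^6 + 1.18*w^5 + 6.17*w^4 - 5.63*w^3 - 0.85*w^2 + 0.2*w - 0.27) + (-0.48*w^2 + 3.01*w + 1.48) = 1.83*w^6 + 1.18*w^5 + 6.17*w^4 - 5.63*w^3 - 1.33*w^2 + 3.21*w + 1.21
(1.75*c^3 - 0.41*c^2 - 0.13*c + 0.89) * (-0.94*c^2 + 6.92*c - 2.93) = -1.645*c^5 + 12.4954*c^4 - 7.8425*c^3 - 0.5349*c^2 + 6.5397*c - 2.6077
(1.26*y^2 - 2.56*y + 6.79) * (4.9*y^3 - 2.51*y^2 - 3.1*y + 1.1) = 6.174*y^5 - 15.7066*y^4 + 35.7906*y^3 - 7.7209*y^2 - 23.865*y + 7.469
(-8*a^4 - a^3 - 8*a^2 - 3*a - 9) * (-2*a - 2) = 16*a^5 + 18*a^4 + 18*a^3 + 22*a^2 + 24*a + 18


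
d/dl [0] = 0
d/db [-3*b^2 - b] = -6*b - 1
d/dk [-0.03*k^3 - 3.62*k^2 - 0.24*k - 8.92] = -0.09*k^2 - 7.24*k - 0.24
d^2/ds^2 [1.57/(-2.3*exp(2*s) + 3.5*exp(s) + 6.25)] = (1.57*(4.6*exp(s) - 3.5)*(9.2*exp(s) - 7.0)*exp(s) + (14.444*exp(s) - 5.495)*(-2.3*exp(2*s) + 3.5*exp(s) + 6.25))*exp(s)/(-2.3*exp(2*s) + 3.5*exp(s) + 6.25)^3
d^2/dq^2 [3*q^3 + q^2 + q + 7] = 18*q + 2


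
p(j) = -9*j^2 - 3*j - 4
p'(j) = -18*j - 3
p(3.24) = -108.20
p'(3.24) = -61.32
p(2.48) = -66.79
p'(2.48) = -47.64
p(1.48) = -28.15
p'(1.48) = -29.64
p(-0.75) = -6.81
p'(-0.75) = 10.50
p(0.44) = -7.06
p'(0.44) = -10.92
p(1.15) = -19.35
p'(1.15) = -23.70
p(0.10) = -4.39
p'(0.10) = -4.80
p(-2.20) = -40.96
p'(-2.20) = 36.60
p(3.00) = -94.00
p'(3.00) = -57.00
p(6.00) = -346.00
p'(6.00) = -111.00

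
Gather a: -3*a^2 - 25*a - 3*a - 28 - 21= -3*a^2 - 28*a - 49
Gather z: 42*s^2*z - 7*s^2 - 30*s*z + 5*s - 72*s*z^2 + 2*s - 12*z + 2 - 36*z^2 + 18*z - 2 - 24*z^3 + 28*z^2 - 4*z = -7*s^2 + 7*s - 24*z^3 + z^2*(-72*s - 8) + z*(42*s^2 - 30*s + 2)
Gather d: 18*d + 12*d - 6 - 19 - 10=30*d - 35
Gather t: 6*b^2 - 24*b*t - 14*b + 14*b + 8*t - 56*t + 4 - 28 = 6*b^2 + t*(-24*b - 48) - 24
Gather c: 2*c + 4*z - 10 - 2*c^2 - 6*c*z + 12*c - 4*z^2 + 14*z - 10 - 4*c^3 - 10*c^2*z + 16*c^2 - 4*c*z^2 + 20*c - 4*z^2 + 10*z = -4*c^3 + c^2*(14 - 10*z) + c*(-4*z^2 - 6*z + 34) - 8*z^2 + 28*z - 20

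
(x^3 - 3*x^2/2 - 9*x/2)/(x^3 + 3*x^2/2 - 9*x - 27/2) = x/(x + 3)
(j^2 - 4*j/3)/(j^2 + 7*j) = (j - 4/3)/(j + 7)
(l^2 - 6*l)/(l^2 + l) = (l - 6)/(l + 1)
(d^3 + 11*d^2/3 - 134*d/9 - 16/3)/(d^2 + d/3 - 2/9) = (9*d^3 + 33*d^2 - 134*d - 48)/(9*d^2 + 3*d - 2)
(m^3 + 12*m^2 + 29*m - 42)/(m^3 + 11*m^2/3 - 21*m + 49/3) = 3*(m + 6)/(3*m - 7)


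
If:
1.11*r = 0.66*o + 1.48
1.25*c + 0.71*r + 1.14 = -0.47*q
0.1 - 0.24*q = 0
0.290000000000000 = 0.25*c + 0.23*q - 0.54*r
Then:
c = -0.68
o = -3.38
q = 0.42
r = -0.68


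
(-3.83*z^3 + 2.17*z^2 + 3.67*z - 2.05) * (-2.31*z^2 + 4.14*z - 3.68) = 8.8473*z^5 - 20.8689*z^4 + 14.6005*z^3 + 11.9437*z^2 - 21.9926*z + 7.544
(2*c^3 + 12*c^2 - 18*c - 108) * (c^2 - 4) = 2*c^5 + 12*c^4 - 26*c^3 - 156*c^2 + 72*c + 432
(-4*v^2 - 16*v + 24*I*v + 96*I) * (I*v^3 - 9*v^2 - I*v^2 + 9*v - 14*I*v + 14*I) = -4*I*v^5 + 12*v^4 - 12*I*v^4 + 36*v^3 - 144*I*v^3 + 288*v^2 - 480*I*v^2 + 1008*v + 640*I*v - 1344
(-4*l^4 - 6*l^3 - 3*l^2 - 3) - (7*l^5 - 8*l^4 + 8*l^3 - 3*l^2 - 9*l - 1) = -7*l^5 + 4*l^4 - 14*l^3 + 9*l - 2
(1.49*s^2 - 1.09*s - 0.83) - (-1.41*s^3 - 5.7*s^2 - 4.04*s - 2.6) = 1.41*s^3 + 7.19*s^2 + 2.95*s + 1.77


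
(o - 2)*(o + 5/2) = o^2 + o/2 - 5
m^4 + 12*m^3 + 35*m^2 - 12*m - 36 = (m - 1)*(m + 1)*(m + 6)^2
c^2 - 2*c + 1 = (c - 1)^2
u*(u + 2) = u^2 + 2*u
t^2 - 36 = (t - 6)*(t + 6)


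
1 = 1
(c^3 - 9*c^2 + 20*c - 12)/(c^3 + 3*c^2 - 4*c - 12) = (c^2 - 7*c + 6)/(c^2 + 5*c + 6)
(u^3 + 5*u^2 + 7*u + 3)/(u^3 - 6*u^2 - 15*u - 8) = (u + 3)/(u - 8)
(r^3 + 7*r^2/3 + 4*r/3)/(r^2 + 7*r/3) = (3*r^2 + 7*r + 4)/(3*r + 7)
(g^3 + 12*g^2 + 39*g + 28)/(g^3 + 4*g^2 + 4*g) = (g^3 + 12*g^2 + 39*g + 28)/(g*(g^2 + 4*g + 4))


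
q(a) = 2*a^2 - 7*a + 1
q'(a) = 4*a - 7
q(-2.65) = 33.60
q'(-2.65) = -17.60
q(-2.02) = 23.30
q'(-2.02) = -15.08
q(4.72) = 12.52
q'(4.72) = 11.88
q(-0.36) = 3.78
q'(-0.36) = -8.44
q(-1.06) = 10.67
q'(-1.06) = -11.24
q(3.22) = -0.80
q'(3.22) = 5.88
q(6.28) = 35.92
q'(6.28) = 18.12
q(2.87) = -2.62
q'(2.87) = 4.48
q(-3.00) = 40.00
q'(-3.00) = -19.00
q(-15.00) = 556.00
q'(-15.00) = -67.00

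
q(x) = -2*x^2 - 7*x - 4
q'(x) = -4*x - 7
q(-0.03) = -3.79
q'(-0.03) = -6.88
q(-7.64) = -67.26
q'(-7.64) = 23.56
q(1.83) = -23.51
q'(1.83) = -14.32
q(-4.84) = -16.97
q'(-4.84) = 12.36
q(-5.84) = -31.33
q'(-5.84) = 16.36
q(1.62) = -20.59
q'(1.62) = -13.48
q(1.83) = -23.51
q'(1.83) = -14.32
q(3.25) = -47.88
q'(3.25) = -20.00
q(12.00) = -376.00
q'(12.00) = -55.00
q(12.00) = -376.00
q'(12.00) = -55.00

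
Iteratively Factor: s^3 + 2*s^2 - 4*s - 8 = (s + 2)*(s^2 - 4) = (s + 2)^2*(s - 2)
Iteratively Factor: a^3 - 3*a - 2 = (a + 1)*(a^2 - a - 2) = (a - 2)*(a + 1)*(a + 1)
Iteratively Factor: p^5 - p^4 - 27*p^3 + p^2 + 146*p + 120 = (p + 4)*(p^4 - 5*p^3 - 7*p^2 + 29*p + 30) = (p - 5)*(p + 4)*(p^3 - 7*p - 6) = (p - 5)*(p + 2)*(p + 4)*(p^2 - 2*p - 3) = (p - 5)*(p - 3)*(p + 2)*(p + 4)*(p + 1)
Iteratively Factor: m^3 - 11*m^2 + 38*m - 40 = (m - 2)*(m^2 - 9*m + 20) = (m - 5)*(m - 2)*(m - 4)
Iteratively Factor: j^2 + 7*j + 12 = (j + 3)*(j + 4)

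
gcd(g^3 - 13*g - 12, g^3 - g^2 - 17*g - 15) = g^2 + 4*g + 3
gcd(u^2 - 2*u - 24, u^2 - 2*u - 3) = 1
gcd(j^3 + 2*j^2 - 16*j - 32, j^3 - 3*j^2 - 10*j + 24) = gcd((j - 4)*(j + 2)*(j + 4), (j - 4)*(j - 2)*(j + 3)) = j - 4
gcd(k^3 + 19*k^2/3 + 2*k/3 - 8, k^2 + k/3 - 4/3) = k^2 + k/3 - 4/3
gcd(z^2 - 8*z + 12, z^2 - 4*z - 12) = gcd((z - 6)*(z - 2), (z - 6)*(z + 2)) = z - 6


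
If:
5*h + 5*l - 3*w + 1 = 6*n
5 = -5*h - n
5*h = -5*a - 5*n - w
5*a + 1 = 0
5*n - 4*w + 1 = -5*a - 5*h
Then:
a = -1/5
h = -129/100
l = 59/20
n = 29/20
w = 1/5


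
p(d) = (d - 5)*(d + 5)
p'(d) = 2*d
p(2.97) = -16.18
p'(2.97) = 5.94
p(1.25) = -23.44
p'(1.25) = 2.50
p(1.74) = -21.97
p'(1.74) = 3.48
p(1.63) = -22.34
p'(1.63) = 3.26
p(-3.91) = -9.71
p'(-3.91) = -7.82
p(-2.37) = -19.38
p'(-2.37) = -4.74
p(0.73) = -24.47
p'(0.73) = 1.46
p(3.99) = -9.08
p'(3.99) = 7.98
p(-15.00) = 200.00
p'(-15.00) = -30.00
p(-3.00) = -16.00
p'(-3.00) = -6.00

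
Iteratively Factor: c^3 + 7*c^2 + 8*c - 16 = (c + 4)*(c^2 + 3*c - 4) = (c + 4)^2*(c - 1)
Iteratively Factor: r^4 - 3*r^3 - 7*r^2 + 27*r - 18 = (r + 3)*(r^3 - 6*r^2 + 11*r - 6) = (r - 3)*(r + 3)*(r^2 - 3*r + 2) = (r - 3)*(r - 1)*(r + 3)*(r - 2)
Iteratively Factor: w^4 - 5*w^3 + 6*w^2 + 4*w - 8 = (w - 2)*(w^3 - 3*w^2 + 4) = (w - 2)^2*(w^2 - w - 2) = (w - 2)^3*(w + 1)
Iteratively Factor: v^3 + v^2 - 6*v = (v)*(v^2 + v - 6) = v*(v + 3)*(v - 2)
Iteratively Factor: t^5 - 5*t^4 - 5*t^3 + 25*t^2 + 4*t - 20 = (t + 1)*(t^4 - 6*t^3 + t^2 + 24*t - 20) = (t - 1)*(t + 1)*(t^3 - 5*t^2 - 4*t + 20) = (t - 2)*(t - 1)*(t + 1)*(t^2 - 3*t - 10) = (t - 5)*(t - 2)*(t - 1)*(t + 1)*(t + 2)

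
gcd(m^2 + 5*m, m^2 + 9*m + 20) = m + 5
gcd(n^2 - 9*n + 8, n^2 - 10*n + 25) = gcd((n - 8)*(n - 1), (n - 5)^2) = 1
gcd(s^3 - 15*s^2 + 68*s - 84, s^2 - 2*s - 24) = s - 6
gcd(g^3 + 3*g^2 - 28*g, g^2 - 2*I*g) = g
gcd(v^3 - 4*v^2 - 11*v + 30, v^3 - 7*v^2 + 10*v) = v^2 - 7*v + 10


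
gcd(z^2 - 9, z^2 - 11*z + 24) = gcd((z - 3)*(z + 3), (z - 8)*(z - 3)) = z - 3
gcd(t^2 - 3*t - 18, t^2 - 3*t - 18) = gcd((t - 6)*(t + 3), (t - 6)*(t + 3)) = t^2 - 3*t - 18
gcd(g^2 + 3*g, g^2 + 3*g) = g^2 + 3*g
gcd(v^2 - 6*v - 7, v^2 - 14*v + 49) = v - 7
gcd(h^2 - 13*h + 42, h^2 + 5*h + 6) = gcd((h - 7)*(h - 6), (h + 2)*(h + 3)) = 1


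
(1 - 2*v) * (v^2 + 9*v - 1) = -2*v^3 - 17*v^2 + 11*v - 1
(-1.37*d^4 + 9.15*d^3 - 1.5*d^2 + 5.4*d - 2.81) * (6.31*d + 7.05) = -8.6447*d^5 + 48.078*d^4 + 55.0425*d^3 + 23.499*d^2 + 20.3389*d - 19.8105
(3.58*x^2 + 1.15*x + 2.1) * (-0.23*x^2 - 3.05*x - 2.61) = -0.8234*x^4 - 11.1835*x^3 - 13.3343*x^2 - 9.4065*x - 5.481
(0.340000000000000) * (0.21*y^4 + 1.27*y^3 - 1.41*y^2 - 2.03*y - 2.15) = 0.0714*y^4 + 0.4318*y^3 - 0.4794*y^2 - 0.6902*y - 0.731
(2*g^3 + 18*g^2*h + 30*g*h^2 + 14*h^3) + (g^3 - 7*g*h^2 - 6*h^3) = 3*g^3 + 18*g^2*h + 23*g*h^2 + 8*h^3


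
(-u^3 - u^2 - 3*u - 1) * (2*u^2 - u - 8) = -2*u^5 - u^4 + 3*u^3 + 9*u^2 + 25*u + 8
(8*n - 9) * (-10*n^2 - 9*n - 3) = -80*n^3 + 18*n^2 + 57*n + 27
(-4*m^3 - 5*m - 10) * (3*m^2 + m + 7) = -12*m^5 - 4*m^4 - 43*m^3 - 35*m^2 - 45*m - 70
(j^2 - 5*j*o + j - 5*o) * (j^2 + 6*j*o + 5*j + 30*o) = j^4 + j^3*o + 6*j^3 - 30*j^2*o^2 + 6*j^2*o + 5*j^2 - 180*j*o^2 + 5*j*o - 150*o^2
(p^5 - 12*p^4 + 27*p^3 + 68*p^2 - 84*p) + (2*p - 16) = p^5 - 12*p^4 + 27*p^3 + 68*p^2 - 82*p - 16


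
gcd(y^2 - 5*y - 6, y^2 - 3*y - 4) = y + 1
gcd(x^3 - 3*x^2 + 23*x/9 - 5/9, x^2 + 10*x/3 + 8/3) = 1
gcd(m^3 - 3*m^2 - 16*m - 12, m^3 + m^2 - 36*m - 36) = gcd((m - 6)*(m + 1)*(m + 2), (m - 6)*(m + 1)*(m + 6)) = m^2 - 5*m - 6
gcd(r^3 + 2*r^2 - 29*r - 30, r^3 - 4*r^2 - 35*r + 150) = r^2 + r - 30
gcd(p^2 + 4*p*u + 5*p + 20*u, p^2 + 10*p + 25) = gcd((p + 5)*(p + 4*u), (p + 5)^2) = p + 5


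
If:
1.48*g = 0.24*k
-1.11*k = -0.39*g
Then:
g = 0.00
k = 0.00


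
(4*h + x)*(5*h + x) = 20*h^2 + 9*h*x + x^2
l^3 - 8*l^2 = l^2*(l - 8)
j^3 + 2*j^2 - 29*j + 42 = (j - 3)*(j - 2)*(j + 7)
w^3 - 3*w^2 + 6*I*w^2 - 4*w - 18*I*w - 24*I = (w - 4)*(w + 1)*(w + 6*I)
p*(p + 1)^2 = p^3 + 2*p^2 + p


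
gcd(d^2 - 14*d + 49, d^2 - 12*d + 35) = d - 7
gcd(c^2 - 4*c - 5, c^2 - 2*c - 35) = 1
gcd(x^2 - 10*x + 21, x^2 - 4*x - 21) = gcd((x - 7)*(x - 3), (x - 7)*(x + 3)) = x - 7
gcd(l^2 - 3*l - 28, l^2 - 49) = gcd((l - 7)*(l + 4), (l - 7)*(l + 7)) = l - 7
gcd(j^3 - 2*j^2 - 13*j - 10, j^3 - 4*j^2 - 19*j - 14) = j^2 + 3*j + 2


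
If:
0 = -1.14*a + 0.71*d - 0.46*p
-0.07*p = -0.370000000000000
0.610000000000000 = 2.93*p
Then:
No Solution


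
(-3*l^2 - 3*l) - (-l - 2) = -3*l^2 - 2*l + 2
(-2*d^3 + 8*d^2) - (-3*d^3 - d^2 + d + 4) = d^3 + 9*d^2 - d - 4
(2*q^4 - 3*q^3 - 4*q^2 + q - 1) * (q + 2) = 2*q^5 + q^4 - 10*q^3 - 7*q^2 + q - 2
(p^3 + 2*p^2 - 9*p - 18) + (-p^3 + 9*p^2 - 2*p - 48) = 11*p^2 - 11*p - 66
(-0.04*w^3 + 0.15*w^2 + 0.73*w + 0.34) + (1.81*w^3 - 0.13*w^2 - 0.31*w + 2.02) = 1.77*w^3 + 0.02*w^2 + 0.42*w + 2.36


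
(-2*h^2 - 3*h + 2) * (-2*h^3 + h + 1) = 4*h^5 + 6*h^4 - 6*h^3 - 5*h^2 - h + 2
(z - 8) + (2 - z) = -6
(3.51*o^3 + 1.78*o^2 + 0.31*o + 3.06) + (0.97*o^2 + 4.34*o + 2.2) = 3.51*o^3 + 2.75*o^2 + 4.65*o + 5.26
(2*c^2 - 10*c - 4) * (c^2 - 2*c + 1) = 2*c^4 - 14*c^3 + 18*c^2 - 2*c - 4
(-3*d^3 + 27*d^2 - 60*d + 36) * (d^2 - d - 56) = -3*d^5 + 30*d^4 + 81*d^3 - 1416*d^2 + 3324*d - 2016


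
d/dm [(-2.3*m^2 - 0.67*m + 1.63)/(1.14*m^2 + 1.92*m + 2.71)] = (-3.6522*m^2 - 16.1824*m - 4.9453)/(1.2996*m^4 + 4.3776*m^3 + 9.8652*m^2 + 10.4064*m + 7.3441)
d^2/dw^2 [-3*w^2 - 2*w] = -6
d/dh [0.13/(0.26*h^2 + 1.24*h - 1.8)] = (-0.0676*h - 0.1612)/(0.26*h^2 + 1.24*h - 1.8)^2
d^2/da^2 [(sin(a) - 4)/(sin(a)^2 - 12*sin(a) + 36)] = (-8*sin(a) + cos(a)^2 + 13)*sin(a)/(sin(a) - 6)^4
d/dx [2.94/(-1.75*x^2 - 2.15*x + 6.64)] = (10.29*x + 6.321)/(1.75*x^2 + 2.15*x - 6.64)^2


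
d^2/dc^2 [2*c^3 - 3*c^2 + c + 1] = 12*c - 6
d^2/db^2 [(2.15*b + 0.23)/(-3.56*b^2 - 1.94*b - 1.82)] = (-(2.15*b + 0.23)*(7.12*b + 1.94)*(14.24*b + 3.88) + (45.924*b + 9.9796)*(3.56*b^2 + 1.94*b + 1.82))/(3.56*b^2 + 1.94*b + 1.82)^3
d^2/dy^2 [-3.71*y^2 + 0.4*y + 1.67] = -7.42000000000000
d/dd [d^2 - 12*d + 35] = 2*d - 12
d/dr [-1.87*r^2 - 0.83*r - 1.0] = -3.74*r - 0.83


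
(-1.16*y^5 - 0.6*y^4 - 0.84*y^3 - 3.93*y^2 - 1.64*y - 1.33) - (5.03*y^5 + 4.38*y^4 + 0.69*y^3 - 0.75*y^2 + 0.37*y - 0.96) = -6.19*y^5 - 4.98*y^4 - 1.53*y^3 - 3.18*y^2 - 2.01*y - 0.37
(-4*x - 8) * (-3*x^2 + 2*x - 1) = 12*x^3 + 16*x^2 - 12*x + 8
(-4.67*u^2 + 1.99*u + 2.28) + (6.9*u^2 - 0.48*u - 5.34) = 2.23*u^2 + 1.51*u - 3.06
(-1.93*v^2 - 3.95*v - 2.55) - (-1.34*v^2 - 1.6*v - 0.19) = -0.59*v^2 - 2.35*v - 2.36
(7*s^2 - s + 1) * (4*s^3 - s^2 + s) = 28*s^5 - 11*s^4 + 12*s^3 - 2*s^2 + s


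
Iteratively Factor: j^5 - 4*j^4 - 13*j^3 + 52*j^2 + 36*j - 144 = (j + 2)*(j^4 - 6*j^3 - j^2 + 54*j - 72) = (j - 2)*(j + 2)*(j^3 - 4*j^2 - 9*j + 36) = (j - 3)*(j - 2)*(j + 2)*(j^2 - j - 12) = (j - 4)*(j - 3)*(j - 2)*(j + 2)*(j + 3)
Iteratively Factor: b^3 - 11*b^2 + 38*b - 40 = (b - 5)*(b^2 - 6*b + 8) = (b - 5)*(b - 4)*(b - 2)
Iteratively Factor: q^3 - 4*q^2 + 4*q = (q - 2)*(q^2 - 2*q) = (q - 2)^2*(q)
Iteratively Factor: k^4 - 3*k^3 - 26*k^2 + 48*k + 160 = (k + 4)*(k^3 - 7*k^2 + 2*k + 40) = (k + 2)*(k + 4)*(k^2 - 9*k + 20) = (k - 5)*(k + 2)*(k + 4)*(k - 4)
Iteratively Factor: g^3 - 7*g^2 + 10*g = (g - 5)*(g^2 - 2*g) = (g - 5)*(g - 2)*(g)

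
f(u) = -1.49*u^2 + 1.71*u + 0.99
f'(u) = 1.71 - 2.98*u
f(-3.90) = -28.34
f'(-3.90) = 13.33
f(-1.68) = -6.09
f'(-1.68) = 6.72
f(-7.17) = -87.87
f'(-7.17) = 23.08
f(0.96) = 1.26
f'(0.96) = -1.15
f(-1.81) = -6.99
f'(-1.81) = 7.10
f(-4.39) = -35.23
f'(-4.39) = 14.79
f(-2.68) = -14.29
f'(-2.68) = 9.70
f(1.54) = 0.09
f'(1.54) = -2.88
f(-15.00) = -359.91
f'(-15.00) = 46.41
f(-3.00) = -17.55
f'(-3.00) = 10.65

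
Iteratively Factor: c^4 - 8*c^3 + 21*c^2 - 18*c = (c)*(c^3 - 8*c^2 + 21*c - 18) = c*(c - 2)*(c^2 - 6*c + 9) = c*(c - 3)*(c - 2)*(c - 3)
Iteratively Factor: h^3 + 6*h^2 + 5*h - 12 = (h - 1)*(h^2 + 7*h + 12) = (h - 1)*(h + 4)*(h + 3)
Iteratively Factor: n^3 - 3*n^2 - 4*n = (n + 1)*(n^2 - 4*n) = (n - 4)*(n + 1)*(n)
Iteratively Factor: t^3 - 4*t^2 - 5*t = (t)*(t^2 - 4*t - 5) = t*(t - 5)*(t + 1)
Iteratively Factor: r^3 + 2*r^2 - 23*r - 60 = (r + 3)*(r^2 - r - 20) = (r - 5)*(r + 3)*(r + 4)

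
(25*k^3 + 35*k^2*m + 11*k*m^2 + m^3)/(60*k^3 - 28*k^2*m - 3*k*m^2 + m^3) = (5*k^2 + 6*k*m + m^2)/(12*k^2 - 8*k*m + m^2)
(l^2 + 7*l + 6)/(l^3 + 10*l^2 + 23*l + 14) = (l + 6)/(l^2 + 9*l + 14)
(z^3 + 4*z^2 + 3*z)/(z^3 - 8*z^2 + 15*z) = (z^2 + 4*z + 3)/(z^2 - 8*z + 15)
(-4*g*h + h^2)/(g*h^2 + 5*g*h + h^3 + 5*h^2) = (-4*g + h)/(g*h + 5*g + h^2 + 5*h)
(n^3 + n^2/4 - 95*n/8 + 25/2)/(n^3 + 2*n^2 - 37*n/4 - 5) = (4*n - 5)/(2*(2*n + 1))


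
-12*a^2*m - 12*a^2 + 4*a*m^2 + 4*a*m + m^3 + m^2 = (-2*a + m)*(6*a + m)*(m + 1)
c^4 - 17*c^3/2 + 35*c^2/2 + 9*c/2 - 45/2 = (c - 5)*(c - 3)*(c - 3/2)*(c + 1)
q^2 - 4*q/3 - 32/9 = (q - 8/3)*(q + 4/3)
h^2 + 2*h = h*(h + 2)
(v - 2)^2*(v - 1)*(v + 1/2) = v^4 - 9*v^3/2 + 11*v^2/2 - 2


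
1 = 1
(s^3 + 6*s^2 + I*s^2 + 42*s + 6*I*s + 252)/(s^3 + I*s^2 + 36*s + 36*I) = (s^2 + s*(6 + 7*I) + 42*I)/(s^2 + 7*I*s - 6)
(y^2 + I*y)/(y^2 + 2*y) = (y + I)/(y + 2)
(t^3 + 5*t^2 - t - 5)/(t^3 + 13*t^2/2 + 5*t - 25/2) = 2*(t + 1)/(2*t + 5)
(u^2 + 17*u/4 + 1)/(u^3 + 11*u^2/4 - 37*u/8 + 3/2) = 2*(4*u + 1)/(8*u^2 - 10*u + 3)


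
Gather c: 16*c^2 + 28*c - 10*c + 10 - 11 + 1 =16*c^2 + 18*c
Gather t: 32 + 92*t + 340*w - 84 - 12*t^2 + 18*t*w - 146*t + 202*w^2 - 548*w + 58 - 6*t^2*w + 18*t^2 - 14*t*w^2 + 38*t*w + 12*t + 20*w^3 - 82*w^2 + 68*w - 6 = t^2*(6 - 6*w) + t*(-14*w^2 + 56*w - 42) + 20*w^3 + 120*w^2 - 140*w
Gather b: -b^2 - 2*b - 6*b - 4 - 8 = -b^2 - 8*b - 12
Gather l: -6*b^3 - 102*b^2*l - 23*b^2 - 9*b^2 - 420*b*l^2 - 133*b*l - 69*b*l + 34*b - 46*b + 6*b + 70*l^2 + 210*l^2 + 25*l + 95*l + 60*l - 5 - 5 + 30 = -6*b^3 - 32*b^2 - 6*b + l^2*(280 - 420*b) + l*(-102*b^2 - 202*b + 180) + 20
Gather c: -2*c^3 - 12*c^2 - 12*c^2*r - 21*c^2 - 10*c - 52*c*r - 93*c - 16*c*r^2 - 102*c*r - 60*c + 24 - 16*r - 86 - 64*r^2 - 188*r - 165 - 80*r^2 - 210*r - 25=-2*c^3 + c^2*(-12*r - 33) + c*(-16*r^2 - 154*r - 163) - 144*r^2 - 414*r - 252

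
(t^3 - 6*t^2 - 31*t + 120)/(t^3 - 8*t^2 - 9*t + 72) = (t + 5)/(t + 3)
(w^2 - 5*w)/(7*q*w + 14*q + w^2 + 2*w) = w*(w - 5)/(7*q*w + 14*q + w^2 + 2*w)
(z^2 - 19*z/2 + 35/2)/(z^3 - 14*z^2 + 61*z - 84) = (z - 5/2)/(z^2 - 7*z + 12)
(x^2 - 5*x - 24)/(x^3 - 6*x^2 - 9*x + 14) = (x^2 - 5*x - 24)/(x^3 - 6*x^2 - 9*x + 14)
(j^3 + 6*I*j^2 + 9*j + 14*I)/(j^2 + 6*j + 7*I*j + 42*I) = (j^2 - I*j + 2)/(j + 6)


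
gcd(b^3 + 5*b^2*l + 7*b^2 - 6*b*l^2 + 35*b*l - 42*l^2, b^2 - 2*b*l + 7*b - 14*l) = b + 7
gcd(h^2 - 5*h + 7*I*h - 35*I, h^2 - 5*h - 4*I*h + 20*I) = h - 5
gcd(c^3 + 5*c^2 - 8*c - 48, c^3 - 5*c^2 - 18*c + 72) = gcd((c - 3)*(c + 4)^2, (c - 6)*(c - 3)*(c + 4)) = c^2 + c - 12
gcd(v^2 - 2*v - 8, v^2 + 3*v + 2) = v + 2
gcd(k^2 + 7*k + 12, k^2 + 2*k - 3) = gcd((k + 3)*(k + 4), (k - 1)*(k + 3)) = k + 3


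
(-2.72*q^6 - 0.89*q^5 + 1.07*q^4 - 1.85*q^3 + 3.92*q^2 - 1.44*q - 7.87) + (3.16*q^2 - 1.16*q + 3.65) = -2.72*q^6 - 0.89*q^5 + 1.07*q^4 - 1.85*q^3 + 7.08*q^2 - 2.6*q - 4.22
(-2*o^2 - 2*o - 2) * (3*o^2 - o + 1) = -6*o^4 - 4*o^3 - 6*o^2 - 2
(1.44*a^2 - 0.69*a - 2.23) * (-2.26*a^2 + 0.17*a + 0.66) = -3.2544*a^4 + 1.8042*a^3 + 5.8729*a^2 - 0.8345*a - 1.4718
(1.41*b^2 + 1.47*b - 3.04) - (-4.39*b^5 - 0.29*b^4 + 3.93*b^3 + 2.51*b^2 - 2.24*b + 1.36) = 4.39*b^5 + 0.29*b^4 - 3.93*b^3 - 1.1*b^2 + 3.71*b - 4.4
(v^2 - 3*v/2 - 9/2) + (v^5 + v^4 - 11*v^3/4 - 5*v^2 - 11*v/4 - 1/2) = v^5 + v^4 - 11*v^3/4 - 4*v^2 - 17*v/4 - 5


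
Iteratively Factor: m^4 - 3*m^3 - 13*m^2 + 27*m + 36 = (m - 3)*(m^3 - 13*m - 12) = (m - 3)*(m + 3)*(m^2 - 3*m - 4) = (m - 4)*(m - 3)*(m + 3)*(m + 1)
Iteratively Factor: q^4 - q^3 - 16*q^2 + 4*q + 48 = (q + 2)*(q^3 - 3*q^2 - 10*q + 24) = (q - 4)*(q + 2)*(q^2 + q - 6) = (q - 4)*(q - 2)*(q + 2)*(q + 3)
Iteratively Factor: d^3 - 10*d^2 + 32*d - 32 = (d - 2)*(d^2 - 8*d + 16) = (d - 4)*(d - 2)*(d - 4)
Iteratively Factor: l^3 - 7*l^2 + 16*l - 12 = (l - 3)*(l^2 - 4*l + 4) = (l - 3)*(l - 2)*(l - 2)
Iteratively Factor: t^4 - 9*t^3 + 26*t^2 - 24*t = (t - 4)*(t^3 - 5*t^2 + 6*t) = (t - 4)*(t - 2)*(t^2 - 3*t) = (t - 4)*(t - 3)*(t - 2)*(t)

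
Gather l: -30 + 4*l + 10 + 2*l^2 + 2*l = 2*l^2 + 6*l - 20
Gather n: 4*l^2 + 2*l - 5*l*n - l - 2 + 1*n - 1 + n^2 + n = 4*l^2 + l + n^2 + n*(2 - 5*l) - 3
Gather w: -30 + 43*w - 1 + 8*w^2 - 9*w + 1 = 8*w^2 + 34*w - 30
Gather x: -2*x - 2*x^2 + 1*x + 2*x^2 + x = 0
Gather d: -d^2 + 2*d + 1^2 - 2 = -d^2 + 2*d - 1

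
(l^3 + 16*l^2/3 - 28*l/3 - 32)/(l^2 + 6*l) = l - 2/3 - 16/(3*l)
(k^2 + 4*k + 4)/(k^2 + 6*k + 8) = (k + 2)/(k + 4)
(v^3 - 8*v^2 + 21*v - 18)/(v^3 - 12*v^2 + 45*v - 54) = (v - 2)/(v - 6)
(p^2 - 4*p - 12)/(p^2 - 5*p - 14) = (p - 6)/(p - 7)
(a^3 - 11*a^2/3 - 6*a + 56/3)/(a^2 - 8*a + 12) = (3*a^2 - 5*a - 28)/(3*(a - 6))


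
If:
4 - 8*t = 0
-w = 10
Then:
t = 1/2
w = -10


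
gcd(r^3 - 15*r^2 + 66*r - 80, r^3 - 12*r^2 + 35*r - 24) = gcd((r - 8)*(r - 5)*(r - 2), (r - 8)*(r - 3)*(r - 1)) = r - 8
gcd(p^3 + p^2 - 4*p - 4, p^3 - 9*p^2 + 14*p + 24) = p + 1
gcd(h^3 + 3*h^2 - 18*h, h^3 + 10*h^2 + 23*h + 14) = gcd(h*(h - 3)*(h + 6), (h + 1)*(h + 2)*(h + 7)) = 1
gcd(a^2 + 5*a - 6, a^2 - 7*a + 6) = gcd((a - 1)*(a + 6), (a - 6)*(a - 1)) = a - 1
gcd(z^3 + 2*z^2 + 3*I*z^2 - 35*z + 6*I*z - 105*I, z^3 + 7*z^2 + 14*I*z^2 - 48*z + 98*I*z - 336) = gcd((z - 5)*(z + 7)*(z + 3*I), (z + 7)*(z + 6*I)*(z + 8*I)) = z + 7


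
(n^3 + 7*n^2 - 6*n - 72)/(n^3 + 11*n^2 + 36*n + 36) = (n^2 + n - 12)/(n^2 + 5*n + 6)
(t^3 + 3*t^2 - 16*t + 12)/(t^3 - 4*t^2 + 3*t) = (t^2 + 4*t - 12)/(t*(t - 3))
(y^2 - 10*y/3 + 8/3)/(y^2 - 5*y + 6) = (y - 4/3)/(y - 3)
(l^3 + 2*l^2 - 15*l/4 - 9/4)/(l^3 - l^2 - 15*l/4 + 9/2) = (2*l^2 + 7*l + 3)/(2*l^2 + l - 6)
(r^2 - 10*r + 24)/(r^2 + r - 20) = (r - 6)/(r + 5)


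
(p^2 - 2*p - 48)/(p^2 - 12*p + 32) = (p + 6)/(p - 4)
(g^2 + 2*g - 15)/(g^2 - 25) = (g - 3)/(g - 5)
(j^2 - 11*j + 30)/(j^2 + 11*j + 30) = (j^2 - 11*j + 30)/(j^2 + 11*j + 30)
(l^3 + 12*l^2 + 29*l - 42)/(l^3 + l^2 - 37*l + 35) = (l + 6)/(l - 5)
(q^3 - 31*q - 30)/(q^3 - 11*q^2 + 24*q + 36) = (q + 5)/(q - 6)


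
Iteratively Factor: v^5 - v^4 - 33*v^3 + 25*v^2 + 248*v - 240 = (v + 4)*(v^4 - 5*v^3 - 13*v^2 + 77*v - 60) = (v - 5)*(v + 4)*(v^3 - 13*v + 12) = (v - 5)*(v + 4)^2*(v^2 - 4*v + 3) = (v - 5)*(v - 3)*(v + 4)^2*(v - 1)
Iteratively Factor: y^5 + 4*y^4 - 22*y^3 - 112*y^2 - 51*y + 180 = (y - 5)*(y^4 + 9*y^3 + 23*y^2 + 3*y - 36) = (y - 5)*(y + 3)*(y^3 + 6*y^2 + 5*y - 12) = (y - 5)*(y + 3)^2*(y^2 + 3*y - 4) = (y - 5)*(y - 1)*(y + 3)^2*(y + 4)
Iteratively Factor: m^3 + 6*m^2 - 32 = (m + 4)*(m^2 + 2*m - 8) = (m + 4)^2*(m - 2)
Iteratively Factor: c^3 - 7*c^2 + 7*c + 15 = (c - 5)*(c^2 - 2*c - 3) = (c - 5)*(c + 1)*(c - 3)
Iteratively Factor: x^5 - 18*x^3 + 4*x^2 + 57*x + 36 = (x - 3)*(x^4 + 3*x^3 - 9*x^2 - 23*x - 12) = (x - 3)*(x + 1)*(x^3 + 2*x^2 - 11*x - 12) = (x - 3)^2*(x + 1)*(x^2 + 5*x + 4) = (x - 3)^2*(x + 1)^2*(x + 4)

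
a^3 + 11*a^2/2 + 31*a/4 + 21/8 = (a + 1/2)*(a + 3/2)*(a + 7/2)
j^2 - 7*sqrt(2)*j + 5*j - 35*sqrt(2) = (j + 5)*(j - 7*sqrt(2))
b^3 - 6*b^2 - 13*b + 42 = (b - 7)*(b - 2)*(b + 3)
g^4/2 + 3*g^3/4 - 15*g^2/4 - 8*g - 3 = (g/2 + 1)*(g - 3)*(g + 1/2)*(g + 2)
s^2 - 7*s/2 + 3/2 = (s - 3)*(s - 1/2)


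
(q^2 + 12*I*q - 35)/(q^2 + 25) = (q + 7*I)/(q - 5*I)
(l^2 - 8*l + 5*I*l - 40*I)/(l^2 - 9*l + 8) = (l + 5*I)/(l - 1)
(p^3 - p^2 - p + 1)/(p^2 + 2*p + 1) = (p^2 - 2*p + 1)/(p + 1)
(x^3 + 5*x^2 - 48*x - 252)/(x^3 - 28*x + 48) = (x^2 - x - 42)/(x^2 - 6*x + 8)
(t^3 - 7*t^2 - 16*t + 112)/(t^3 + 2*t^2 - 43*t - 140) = (t - 4)/(t + 5)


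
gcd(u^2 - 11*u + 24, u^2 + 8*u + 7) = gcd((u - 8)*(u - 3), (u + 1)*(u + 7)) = 1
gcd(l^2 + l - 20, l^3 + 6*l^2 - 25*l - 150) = l + 5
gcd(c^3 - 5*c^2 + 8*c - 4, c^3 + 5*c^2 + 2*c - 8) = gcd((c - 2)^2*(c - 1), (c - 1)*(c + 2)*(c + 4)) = c - 1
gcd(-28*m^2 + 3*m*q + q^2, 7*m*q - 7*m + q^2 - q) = 7*m + q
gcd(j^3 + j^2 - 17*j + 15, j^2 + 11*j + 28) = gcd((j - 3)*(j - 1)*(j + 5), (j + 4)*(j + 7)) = 1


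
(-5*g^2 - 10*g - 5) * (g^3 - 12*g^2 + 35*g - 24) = -5*g^5 + 50*g^4 - 60*g^3 - 170*g^2 + 65*g + 120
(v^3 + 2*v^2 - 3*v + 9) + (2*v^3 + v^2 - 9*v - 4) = 3*v^3 + 3*v^2 - 12*v + 5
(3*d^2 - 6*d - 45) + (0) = 3*d^2 - 6*d - 45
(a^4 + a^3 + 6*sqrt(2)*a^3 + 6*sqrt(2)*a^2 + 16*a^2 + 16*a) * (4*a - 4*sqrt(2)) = 4*a^5 + 4*a^4 + 20*sqrt(2)*a^4 + 16*a^3 + 20*sqrt(2)*a^3 - 64*sqrt(2)*a^2 + 16*a^2 - 64*sqrt(2)*a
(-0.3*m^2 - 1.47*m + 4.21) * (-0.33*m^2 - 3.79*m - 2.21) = 0.099*m^4 + 1.6221*m^3 + 4.845*m^2 - 12.7072*m - 9.3041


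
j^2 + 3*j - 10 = (j - 2)*(j + 5)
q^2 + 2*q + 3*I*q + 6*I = (q + 2)*(q + 3*I)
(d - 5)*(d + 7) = d^2 + 2*d - 35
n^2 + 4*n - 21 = (n - 3)*(n + 7)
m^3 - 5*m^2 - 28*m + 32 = (m - 8)*(m - 1)*(m + 4)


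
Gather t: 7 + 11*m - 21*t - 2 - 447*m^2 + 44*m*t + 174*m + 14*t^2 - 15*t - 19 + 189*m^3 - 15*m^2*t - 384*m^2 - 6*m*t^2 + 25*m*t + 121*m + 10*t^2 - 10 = 189*m^3 - 831*m^2 + 306*m + t^2*(24 - 6*m) + t*(-15*m^2 + 69*m - 36) - 24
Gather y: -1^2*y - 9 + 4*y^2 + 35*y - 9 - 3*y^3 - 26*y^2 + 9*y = -3*y^3 - 22*y^2 + 43*y - 18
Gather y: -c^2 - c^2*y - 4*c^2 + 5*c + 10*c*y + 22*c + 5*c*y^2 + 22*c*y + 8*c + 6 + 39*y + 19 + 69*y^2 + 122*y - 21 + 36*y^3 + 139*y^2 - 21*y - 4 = -5*c^2 + 35*c + 36*y^3 + y^2*(5*c + 208) + y*(-c^2 + 32*c + 140)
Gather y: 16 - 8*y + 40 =56 - 8*y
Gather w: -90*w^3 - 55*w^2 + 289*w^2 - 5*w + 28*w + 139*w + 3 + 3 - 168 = -90*w^3 + 234*w^2 + 162*w - 162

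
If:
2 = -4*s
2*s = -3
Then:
No Solution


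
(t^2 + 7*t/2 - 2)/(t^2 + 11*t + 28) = (t - 1/2)/(t + 7)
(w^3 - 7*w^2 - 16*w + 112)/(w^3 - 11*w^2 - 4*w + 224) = (w - 4)/(w - 8)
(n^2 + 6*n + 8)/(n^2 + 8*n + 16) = (n + 2)/(n + 4)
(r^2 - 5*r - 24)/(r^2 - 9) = (r - 8)/(r - 3)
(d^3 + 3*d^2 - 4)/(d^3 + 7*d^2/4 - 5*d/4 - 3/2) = 4*(d + 2)/(4*d + 3)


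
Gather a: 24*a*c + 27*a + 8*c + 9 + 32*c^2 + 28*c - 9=a*(24*c + 27) + 32*c^2 + 36*c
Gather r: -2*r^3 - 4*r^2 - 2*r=-2*r^3 - 4*r^2 - 2*r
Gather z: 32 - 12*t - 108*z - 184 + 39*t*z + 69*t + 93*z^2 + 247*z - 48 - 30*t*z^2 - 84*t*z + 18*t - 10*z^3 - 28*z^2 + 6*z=75*t - 10*z^3 + z^2*(65 - 30*t) + z*(145 - 45*t) - 200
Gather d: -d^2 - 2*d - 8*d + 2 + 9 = -d^2 - 10*d + 11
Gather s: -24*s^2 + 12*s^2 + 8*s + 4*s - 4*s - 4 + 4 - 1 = -12*s^2 + 8*s - 1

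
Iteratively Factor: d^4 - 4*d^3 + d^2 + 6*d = (d + 1)*(d^3 - 5*d^2 + 6*d) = d*(d + 1)*(d^2 - 5*d + 6) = d*(d - 3)*(d + 1)*(d - 2)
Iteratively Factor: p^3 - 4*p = (p - 2)*(p^2 + 2*p) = (p - 2)*(p + 2)*(p)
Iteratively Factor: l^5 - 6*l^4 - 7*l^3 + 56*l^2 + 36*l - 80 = (l - 4)*(l^4 - 2*l^3 - 15*l^2 - 4*l + 20) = (l - 4)*(l + 2)*(l^3 - 4*l^2 - 7*l + 10) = (l - 5)*(l - 4)*(l + 2)*(l^2 + l - 2) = (l - 5)*(l - 4)*(l - 1)*(l + 2)*(l + 2)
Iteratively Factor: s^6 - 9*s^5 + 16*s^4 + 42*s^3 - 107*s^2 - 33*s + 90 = (s - 3)*(s^5 - 6*s^4 - 2*s^3 + 36*s^2 + s - 30) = (s - 5)*(s - 3)*(s^4 - s^3 - 7*s^2 + s + 6) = (s - 5)*(s - 3)^2*(s^3 + 2*s^2 - s - 2) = (s - 5)*(s - 3)^2*(s + 1)*(s^2 + s - 2) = (s - 5)*(s - 3)^2*(s + 1)*(s + 2)*(s - 1)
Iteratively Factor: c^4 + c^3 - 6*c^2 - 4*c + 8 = (c - 1)*(c^3 + 2*c^2 - 4*c - 8) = (c - 1)*(c + 2)*(c^2 - 4) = (c - 1)*(c + 2)^2*(c - 2)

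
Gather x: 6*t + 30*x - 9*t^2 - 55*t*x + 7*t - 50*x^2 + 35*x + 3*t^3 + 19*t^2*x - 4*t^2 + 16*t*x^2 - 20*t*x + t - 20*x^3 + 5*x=3*t^3 - 13*t^2 + 14*t - 20*x^3 + x^2*(16*t - 50) + x*(19*t^2 - 75*t + 70)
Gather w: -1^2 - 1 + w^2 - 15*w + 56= w^2 - 15*w + 54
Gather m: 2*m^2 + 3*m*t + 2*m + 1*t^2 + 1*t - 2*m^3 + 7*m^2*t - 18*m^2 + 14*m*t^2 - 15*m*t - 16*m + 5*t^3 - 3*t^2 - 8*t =-2*m^3 + m^2*(7*t - 16) + m*(14*t^2 - 12*t - 14) + 5*t^3 - 2*t^2 - 7*t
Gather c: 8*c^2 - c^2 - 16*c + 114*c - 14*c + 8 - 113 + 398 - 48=7*c^2 + 84*c + 245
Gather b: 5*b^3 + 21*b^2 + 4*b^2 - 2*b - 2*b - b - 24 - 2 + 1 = 5*b^3 + 25*b^2 - 5*b - 25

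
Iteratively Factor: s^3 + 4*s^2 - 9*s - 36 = (s - 3)*(s^2 + 7*s + 12) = (s - 3)*(s + 4)*(s + 3)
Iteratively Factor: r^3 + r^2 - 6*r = (r + 3)*(r^2 - 2*r) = r*(r + 3)*(r - 2)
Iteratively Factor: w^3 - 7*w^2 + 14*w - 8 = (w - 2)*(w^2 - 5*w + 4) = (w - 4)*(w - 2)*(w - 1)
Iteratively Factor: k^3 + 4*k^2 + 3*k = (k + 1)*(k^2 + 3*k) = (k + 1)*(k + 3)*(k)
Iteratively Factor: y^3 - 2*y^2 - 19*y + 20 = (y - 5)*(y^2 + 3*y - 4) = (y - 5)*(y + 4)*(y - 1)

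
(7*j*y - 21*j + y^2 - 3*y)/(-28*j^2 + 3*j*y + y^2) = (y - 3)/(-4*j + y)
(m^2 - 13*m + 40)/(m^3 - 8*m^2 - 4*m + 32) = (m - 5)/(m^2 - 4)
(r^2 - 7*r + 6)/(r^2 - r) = (r - 6)/r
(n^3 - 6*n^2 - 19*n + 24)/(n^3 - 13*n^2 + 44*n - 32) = (n + 3)/(n - 4)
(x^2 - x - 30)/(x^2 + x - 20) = (x - 6)/(x - 4)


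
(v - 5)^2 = v^2 - 10*v + 25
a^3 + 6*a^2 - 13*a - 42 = (a - 3)*(a + 2)*(a + 7)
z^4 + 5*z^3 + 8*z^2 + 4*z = z*(z + 1)*(z + 2)^2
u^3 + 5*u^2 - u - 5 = (u - 1)*(u + 1)*(u + 5)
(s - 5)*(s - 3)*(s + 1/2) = s^3 - 15*s^2/2 + 11*s + 15/2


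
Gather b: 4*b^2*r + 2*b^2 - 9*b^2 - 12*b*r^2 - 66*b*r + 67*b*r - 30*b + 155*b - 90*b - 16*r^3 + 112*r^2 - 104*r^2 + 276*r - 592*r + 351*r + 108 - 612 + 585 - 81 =b^2*(4*r - 7) + b*(-12*r^2 + r + 35) - 16*r^3 + 8*r^2 + 35*r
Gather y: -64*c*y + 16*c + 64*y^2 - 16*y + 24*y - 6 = 16*c + 64*y^2 + y*(8 - 64*c) - 6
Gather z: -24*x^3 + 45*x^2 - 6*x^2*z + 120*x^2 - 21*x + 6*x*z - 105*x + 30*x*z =-24*x^3 + 165*x^2 - 126*x + z*(-6*x^2 + 36*x)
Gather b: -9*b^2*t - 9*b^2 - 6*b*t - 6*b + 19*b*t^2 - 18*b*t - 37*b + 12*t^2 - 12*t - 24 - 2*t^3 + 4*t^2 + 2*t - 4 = b^2*(-9*t - 9) + b*(19*t^2 - 24*t - 43) - 2*t^3 + 16*t^2 - 10*t - 28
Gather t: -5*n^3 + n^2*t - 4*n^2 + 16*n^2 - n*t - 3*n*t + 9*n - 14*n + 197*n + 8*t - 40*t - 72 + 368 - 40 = -5*n^3 + 12*n^2 + 192*n + t*(n^2 - 4*n - 32) + 256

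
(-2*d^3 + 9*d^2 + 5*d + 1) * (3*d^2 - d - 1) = -6*d^5 + 29*d^4 + 8*d^3 - 11*d^2 - 6*d - 1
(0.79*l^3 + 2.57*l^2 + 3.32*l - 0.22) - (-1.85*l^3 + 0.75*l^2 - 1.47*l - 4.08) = 2.64*l^3 + 1.82*l^2 + 4.79*l + 3.86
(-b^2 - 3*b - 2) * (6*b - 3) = -6*b^3 - 15*b^2 - 3*b + 6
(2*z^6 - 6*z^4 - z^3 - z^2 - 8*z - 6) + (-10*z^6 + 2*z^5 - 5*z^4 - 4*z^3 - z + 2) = -8*z^6 + 2*z^5 - 11*z^4 - 5*z^3 - z^2 - 9*z - 4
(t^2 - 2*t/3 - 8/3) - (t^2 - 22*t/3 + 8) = 20*t/3 - 32/3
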